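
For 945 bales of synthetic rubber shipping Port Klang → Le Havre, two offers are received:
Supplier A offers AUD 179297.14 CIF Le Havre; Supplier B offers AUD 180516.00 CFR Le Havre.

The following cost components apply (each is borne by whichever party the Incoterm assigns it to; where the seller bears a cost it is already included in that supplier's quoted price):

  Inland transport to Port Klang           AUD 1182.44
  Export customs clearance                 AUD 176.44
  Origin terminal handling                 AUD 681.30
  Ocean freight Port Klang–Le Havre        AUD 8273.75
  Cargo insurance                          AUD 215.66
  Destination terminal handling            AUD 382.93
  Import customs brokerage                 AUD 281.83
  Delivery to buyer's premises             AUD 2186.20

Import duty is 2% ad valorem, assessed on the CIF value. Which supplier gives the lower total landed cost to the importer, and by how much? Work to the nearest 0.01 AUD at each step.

Supplier A (CIF):
The CIF price already equals the CIF value: 179297.14
Import duty = 179297.14 × 2% = 3585.94
Buyer bears (A): 382.93 + 281.83 + 2186.20 = 2850.96
Landed cost (A) = invoice 179297.14 + 2850.96 + duty 3585.94 = 185734.04
Supplier B (CFR):
CIF value = CFR price + insurance = 180516.00 + 215.66 = 180731.66
Import duty = 180731.66 × 2% = 3614.63
Buyer bears (B): 215.66 + 382.93 + 281.83 + 2186.20 = 3066.62
Landed cost (B) = invoice 180516.00 + 3066.62 + duty 3614.63 = 187197.25
Difference = |185734.04 − 187197.25| = 1463.21

Supplier A is cheaper by AUD 1463.21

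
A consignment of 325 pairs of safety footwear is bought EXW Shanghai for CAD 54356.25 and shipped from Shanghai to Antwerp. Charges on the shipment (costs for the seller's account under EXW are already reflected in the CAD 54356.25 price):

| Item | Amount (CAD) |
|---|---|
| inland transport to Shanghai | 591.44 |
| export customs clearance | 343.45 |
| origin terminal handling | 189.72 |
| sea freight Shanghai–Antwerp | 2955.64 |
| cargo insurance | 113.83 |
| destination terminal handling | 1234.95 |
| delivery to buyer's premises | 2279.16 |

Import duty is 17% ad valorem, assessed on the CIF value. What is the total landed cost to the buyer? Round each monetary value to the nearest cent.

EXW: the seller makes goods available at their premises; the buyer bears all onward costs.
CIF value = EXW price + inland to port + export clearance + origin terminal + freight + insurance = 54356.25 + 591.44 + 343.45 + 189.72 + 2955.64 + 113.83 = 58550.33
Import duty = 58550.33 × 17% = 9953.56
Buyer bears: inland to port 591.44 + export clearance 343.45 + origin terminal 189.72 + freight 2955.64 + insurance 113.83 + destination terminal 1234.95 + delivery 2279.16 + duty 9953.56 = 17661.75
Landed cost = invoice 54356.25 + 17661.75 = 72018.00

Total landed cost: CAD 72018.00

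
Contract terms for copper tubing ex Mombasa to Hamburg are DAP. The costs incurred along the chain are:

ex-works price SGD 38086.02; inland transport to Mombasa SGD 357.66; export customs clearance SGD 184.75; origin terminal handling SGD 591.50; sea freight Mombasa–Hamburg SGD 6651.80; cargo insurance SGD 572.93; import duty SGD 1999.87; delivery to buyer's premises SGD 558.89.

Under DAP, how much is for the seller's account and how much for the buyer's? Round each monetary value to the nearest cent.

DAP: the seller bears all costs to the named destination except import duty and clearance.
Seller's account: goods 38086.02 + inland to port 357.66 + export clearance 184.75 + origin terminal 591.50 + freight 6651.80 + insurance 572.93 + delivery 558.89 = 47003.55
Buyer's account: duty 1999.87 = 1999.87

Seller: SGD 47003.55; buyer: SGD 1999.87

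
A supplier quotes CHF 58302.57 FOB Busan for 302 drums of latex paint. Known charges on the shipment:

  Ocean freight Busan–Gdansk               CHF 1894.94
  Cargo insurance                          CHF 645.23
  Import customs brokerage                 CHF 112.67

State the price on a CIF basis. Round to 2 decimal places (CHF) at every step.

Not relevant to the conversion: brokerage — on the buyer under both terms; not part of either seller's price.
From FOB to CIF, the seller additionally bears: freight, insurance.
CIF price = 58302.57 + 1894.94 + 645.23 = 60842.74

CIF price: CHF 60842.74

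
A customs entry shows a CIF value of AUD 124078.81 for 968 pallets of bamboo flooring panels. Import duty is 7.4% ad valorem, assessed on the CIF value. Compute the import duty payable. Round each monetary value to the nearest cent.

Import duty: AUD 9181.83

Import duty = 124078.81 × 7.4% = 9181.83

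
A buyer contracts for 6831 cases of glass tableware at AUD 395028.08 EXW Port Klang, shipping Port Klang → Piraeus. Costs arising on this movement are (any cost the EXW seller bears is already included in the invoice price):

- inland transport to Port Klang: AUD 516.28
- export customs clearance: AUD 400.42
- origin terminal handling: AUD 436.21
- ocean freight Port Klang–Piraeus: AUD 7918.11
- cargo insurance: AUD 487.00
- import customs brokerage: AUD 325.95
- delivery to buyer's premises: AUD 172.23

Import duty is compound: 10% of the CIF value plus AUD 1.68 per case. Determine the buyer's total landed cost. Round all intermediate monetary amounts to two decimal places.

Total landed cost: AUD 457238.97

EXW: the seller makes goods available at their premises; the buyer bears all onward costs.
CIF value = EXW price + inland to port + export clearance + origin terminal + freight + insurance = 395028.08 + 516.28 + 400.42 + 436.21 + 7918.11 + 487.00 = 404786.10
Ad valorem component: 404786.10 × 10% = 40478.61
Specific component: 6831 × 1.68 = 11476.08
Import duty = 40478.61 + 11476.08 = 51954.69
Buyer bears: inland to port 516.28 + export clearance 400.42 + origin terminal 436.21 + freight 7918.11 + insurance 487.00 + brokerage 325.95 + delivery 172.23 + duty 51954.69 = 62210.89
Landed cost = invoice 395028.08 + 62210.89 = 457238.97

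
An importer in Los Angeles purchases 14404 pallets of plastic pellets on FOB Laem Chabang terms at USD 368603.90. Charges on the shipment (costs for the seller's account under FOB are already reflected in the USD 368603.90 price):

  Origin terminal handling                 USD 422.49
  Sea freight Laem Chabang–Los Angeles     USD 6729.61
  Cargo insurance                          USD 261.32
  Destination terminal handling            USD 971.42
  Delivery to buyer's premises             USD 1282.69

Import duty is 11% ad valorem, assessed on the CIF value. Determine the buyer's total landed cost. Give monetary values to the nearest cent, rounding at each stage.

Total landed cost: USD 419164.37

FOB: the seller bears costs until goods are on board at the origin port; the buyer bears freight, insurance and all costs thereafter.
Already in the invoice (seller's account under FOB): origin terminal — exclude.
CIF value = FOB price + freight + insurance = 368603.90 + 6729.61 + 261.32 = 375594.83
Import duty = 375594.83 × 11% = 41315.43
Buyer bears: freight 6729.61 + insurance 261.32 + destination terminal 971.42 + delivery 1282.69 + duty 41315.43 = 50560.47
Landed cost = invoice 368603.90 + 50560.47 = 419164.37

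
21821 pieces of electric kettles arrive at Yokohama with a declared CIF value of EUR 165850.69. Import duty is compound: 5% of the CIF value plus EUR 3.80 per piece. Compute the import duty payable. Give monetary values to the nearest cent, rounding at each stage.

Import duty: EUR 91212.33

Ad valorem component: 165850.69 × 5% = 8292.53
Specific component: 21821 × 3.80 = 82919.80
Import duty = 8292.53 + 82919.80 = 91212.33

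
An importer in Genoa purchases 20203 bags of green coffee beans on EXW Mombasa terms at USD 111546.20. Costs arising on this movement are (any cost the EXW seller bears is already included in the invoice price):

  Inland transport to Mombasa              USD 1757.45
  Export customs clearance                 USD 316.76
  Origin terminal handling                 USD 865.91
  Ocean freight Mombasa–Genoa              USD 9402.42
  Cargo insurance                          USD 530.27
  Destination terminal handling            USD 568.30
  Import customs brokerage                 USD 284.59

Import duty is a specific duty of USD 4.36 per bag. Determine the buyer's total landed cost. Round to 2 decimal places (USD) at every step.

Total landed cost: USD 213356.98

EXW: the seller makes goods available at their premises; the buyer bears all onward costs.
CIF value = EXW price + inland to port + export clearance + origin terminal + freight + insurance = 111546.20 + 1757.45 + 316.76 + 865.91 + 9402.42 + 530.27 = 124419.01
Import duty = 20203 × 4.36 = 88085.08
Buyer bears: inland to port 1757.45 + export clearance 316.76 + origin terminal 865.91 + freight 9402.42 + insurance 530.27 + destination terminal 568.30 + brokerage 284.59 + duty 88085.08 = 101810.78
Landed cost = invoice 111546.20 + 101810.78 = 213356.98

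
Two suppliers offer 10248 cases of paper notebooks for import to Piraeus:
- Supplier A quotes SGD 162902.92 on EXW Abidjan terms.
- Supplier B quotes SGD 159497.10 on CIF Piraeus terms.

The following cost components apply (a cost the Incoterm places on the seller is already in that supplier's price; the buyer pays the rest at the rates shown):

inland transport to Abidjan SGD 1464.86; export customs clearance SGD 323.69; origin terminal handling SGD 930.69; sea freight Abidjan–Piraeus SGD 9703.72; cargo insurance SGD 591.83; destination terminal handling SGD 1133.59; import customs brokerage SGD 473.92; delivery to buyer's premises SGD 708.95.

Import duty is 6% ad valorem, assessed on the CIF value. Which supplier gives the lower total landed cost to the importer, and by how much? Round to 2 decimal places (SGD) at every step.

Supplier B is cheaper by SGD 17405.84

Supplier A (EXW):
CIF value = EXW price + inland to port + export clearance + origin terminal + freight + insurance = 162902.92 + 1464.86 + 323.69 + 930.69 + 9703.72 + 591.83 = 175917.71
Import duty = 175917.71 × 6% = 10555.06
Buyer bears (A): 1464.86 + 323.69 + 930.69 + 9703.72 + 591.83 + 1133.59 + 473.92 + 708.95 = 15331.25
Landed cost (A) = invoice 162902.92 + 15331.25 + duty 10555.06 = 188789.23
Supplier B (CIF):
The CIF price already equals the CIF value: 159497.10
Import duty = 159497.10 × 6% = 9569.83
Buyer bears (B): 1133.59 + 473.92 + 708.95 = 2316.46
Landed cost (B) = invoice 159497.10 + 2316.46 + duty 9569.83 = 171383.39
Difference = |188789.23 − 171383.39| = 17405.84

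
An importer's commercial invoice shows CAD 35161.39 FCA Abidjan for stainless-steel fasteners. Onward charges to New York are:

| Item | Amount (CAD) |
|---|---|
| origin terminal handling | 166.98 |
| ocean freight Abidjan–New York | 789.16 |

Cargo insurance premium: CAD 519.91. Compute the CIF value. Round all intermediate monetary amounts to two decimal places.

CIF = FCA price + pre-shipment costs + freight + insurance
CIF = 35161.39 + 166.98 + 789.16 + 519.91 = 36637.44

CIF value: CAD 36637.44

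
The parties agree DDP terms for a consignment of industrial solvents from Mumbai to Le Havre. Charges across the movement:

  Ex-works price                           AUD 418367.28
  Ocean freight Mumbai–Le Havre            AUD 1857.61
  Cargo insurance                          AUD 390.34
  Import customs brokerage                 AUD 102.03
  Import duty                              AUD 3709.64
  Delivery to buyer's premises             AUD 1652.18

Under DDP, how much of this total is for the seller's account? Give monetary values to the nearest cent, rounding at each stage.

Seller's account: AUD 426079.08

DDP: the seller bears all costs including import duty.
Seller's account: goods 418367.28 + freight 1857.61 + insurance 390.34 + brokerage 102.03 + duty 3709.64 + delivery 1652.18 = 426079.08
Buyer's account: 0.00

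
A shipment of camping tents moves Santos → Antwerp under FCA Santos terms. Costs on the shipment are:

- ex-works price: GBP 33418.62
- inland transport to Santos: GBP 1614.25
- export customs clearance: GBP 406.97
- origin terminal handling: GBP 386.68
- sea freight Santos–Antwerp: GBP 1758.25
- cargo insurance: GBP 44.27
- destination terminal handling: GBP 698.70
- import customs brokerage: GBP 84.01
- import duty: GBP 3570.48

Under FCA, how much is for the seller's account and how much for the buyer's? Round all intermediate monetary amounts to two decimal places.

FCA: the seller delivers export-cleared goods to the carrier; the buyer bears costs from that point.
Seller's account: goods 33418.62 + inland to port 1614.25 + export clearance 406.97 = 35439.84
Buyer's account: origin terminal 386.68 + freight 1758.25 + insurance 44.27 + destination terminal 698.70 + brokerage 84.01 + duty 3570.48 = 6542.39

Seller: GBP 35439.84; buyer: GBP 6542.39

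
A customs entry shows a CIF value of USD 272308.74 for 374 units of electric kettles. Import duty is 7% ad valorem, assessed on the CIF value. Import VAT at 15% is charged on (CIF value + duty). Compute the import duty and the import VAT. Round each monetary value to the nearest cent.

Import duty: USD 19061.61; import VAT: USD 43705.55

Import duty = 272308.74 × 7% = 19061.61
VAT base = CIF + duty = 272308.74 + 19061.61 = 291370.35
Import VAT = 291370.35 × 15% = 43705.55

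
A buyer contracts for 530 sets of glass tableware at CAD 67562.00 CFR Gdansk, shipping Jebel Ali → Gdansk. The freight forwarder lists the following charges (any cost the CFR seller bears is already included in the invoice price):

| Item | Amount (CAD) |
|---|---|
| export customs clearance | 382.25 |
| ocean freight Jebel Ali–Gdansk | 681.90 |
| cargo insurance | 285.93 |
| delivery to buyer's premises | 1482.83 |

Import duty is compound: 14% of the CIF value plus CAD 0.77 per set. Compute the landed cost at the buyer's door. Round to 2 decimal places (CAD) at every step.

Total landed cost: CAD 79237.57

CFR: the seller pays costs through ocean freight to the destination port, but not insurance.
Already in the invoice (seller's account under CFR): export clearance, freight — exclude.
CIF value = CFR price + insurance = 67562.00 + 285.93 = 67847.93
Ad valorem component: 67847.93 × 14% = 9498.71
Specific component: 530 × 0.77 = 408.10
Import duty = 9498.71 + 408.10 = 9906.81
Buyer bears: insurance 285.93 + delivery 1482.83 + duty 9906.81 = 11675.57
Landed cost = invoice 67562.00 + 11675.57 = 79237.57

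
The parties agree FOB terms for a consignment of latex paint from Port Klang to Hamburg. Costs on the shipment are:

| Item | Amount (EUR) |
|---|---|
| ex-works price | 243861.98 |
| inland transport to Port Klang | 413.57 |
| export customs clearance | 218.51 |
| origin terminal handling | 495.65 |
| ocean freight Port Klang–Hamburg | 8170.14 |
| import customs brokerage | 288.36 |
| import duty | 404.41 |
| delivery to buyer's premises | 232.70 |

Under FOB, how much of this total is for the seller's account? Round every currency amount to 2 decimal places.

Seller's account: EUR 244989.71

FOB: the seller bears costs until goods are on board at the origin port; the buyer bears freight, insurance and all costs thereafter.
Seller's account: goods 243861.98 + inland to port 413.57 + export clearance 218.51 + origin terminal 495.65 = 244989.71
Buyer's account: freight 8170.14 + brokerage 288.36 + duty 404.41 + delivery 232.70 = 9095.61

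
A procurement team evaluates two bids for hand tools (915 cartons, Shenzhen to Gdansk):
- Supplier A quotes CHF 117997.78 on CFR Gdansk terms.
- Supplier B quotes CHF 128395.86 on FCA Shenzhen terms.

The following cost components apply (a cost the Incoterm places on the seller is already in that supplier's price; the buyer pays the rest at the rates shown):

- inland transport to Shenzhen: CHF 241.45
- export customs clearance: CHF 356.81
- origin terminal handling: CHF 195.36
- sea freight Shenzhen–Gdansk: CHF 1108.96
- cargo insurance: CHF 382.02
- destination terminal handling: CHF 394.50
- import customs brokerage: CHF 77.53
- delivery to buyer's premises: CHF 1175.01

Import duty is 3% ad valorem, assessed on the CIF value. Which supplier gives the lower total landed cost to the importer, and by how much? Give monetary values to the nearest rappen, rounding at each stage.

Supplier A (CFR):
CIF value = CFR price + insurance = 117997.78 + 382.02 = 118379.80
Import duty = 118379.80 × 3% = 3551.39
Buyer bears (A): 382.02 + 394.50 + 77.53 + 1175.01 = 2029.06
Landed cost (A) = invoice 117997.78 + 2029.06 + duty 3551.39 = 123578.23
Supplier B (FCA):
CIF value = FCA price + origin terminal + freight + insurance = 128395.86 + 195.36 + 1108.96 + 382.02 = 130082.20
Import duty = 130082.20 × 3% = 3902.47
Buyer bears (B): 195.36 + 1108.96 + 382.02 + 394.50 + 77.53 + 1175.01 = 3333.38
Landed cost (B) = invoice 128395.86 + 3333.38 + duty 3902.47 = 135631.71
Difference = |123578.23 − 135631.71| = 12053.48

Supplier A is cheaper by CHF 12053.48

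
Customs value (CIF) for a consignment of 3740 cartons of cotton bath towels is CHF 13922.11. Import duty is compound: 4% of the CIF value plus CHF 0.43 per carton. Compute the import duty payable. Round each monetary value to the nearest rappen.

Ad valorem component: 13922.11 × 4% = 556.88
Specific component: 3740 × 0.43 = 1608.20
Import duty = 556.88 + 1608.20 = 2165.08

Import duty: CHF 2165.08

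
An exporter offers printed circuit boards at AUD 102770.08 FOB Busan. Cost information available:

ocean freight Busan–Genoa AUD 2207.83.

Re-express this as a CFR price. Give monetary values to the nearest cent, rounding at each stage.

CFR price: AUD 104977.91

From FOB to CFR, the seller additionally bears: freight.
CFR price = 102770.08 + 2207.83 = 104977.91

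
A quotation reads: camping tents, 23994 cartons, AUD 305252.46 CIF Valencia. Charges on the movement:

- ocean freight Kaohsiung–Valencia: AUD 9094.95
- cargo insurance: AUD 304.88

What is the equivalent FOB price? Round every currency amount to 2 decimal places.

From CIF to FOB, the seller no longer bears: freight, insurance.
FOB price = 305252.46 − 9094.95 − 304.88 = 295852.63

FOB price: AUD 295852.63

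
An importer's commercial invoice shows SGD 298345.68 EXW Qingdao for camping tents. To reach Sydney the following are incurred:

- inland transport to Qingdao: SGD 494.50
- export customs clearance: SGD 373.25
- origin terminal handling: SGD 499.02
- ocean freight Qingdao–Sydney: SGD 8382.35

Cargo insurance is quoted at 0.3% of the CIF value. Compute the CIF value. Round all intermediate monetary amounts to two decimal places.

CIF value: SGD 309021.87

Let C be the CIF value. C = EXW price + pre-shipment costs + freight + 0.3% × C
C − 0.3% × C = 298345.68 + 494.50 + 373.25 + 499.02 + 8382.35
0.997 × C = 308094.80
C = 308094.80 / 0.997 = 309021.87
Insurance premium = 0.3% × 309021.87 = 927.07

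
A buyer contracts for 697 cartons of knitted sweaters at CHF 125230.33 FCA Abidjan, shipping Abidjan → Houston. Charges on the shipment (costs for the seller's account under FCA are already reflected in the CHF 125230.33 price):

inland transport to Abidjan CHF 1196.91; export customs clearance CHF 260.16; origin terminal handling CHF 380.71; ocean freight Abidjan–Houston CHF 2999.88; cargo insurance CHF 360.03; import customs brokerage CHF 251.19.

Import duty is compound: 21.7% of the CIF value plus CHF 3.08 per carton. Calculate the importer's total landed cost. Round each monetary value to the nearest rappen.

FCA: the seller delivers export-cleared goods to the carrier; the buyer bears costs from that point.
Already in the invoice (seller's account under FCA): inland to port, export clearance — exclude.
CIF value = FCA price + origin terminal + freight + insurance = 125230.33 + 380.71 + 2999.88 + 360.03 = 128970.95
Ad valorem component: 128970.95 × 21.7% = 27986.70
Specific component: 697 × 3.08 = 2146.76
Import duty = 27986.70 + 2146.76 = 30133.46
Buyer bears: origin terminal 380.71 + freight 2999.88 + insurance 360.03 + brokerage 251.19 + duty 30133.46 = 34125.27
Landed cost = invoice 125230.33 + 34125.27 = 159355.60

Total landed cost: CHF 159355.60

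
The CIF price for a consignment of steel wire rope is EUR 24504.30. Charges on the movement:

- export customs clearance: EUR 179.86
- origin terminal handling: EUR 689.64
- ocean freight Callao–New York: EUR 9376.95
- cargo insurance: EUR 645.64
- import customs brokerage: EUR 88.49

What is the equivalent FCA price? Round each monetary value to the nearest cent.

FCA price: EUR 13792.07

Not relevant to the conversion: export clearance — on the seller under both CIF and FCA; already in the CIF price and stays in the FCA price. brokerage — on the buyer under both terms; not part of either seller's price.
From CIF to FCA, the seller no longer bears: origin terminal, freight, insurance.
FCA price = 24504.30 − 689.64 − 9376.95 − 645.64 = 13792.07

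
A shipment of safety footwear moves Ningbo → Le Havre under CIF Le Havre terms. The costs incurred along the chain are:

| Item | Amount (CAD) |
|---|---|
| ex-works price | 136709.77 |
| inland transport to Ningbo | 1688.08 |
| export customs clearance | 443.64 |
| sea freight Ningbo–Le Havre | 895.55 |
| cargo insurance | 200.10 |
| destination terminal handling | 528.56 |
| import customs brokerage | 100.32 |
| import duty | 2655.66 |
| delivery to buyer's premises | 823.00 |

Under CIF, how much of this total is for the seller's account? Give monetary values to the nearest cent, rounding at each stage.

Seller's account: CAD 139937.14

CIF: the seller pays costs through ocean freight and marine insurance to the destination port.
Seller's account: goods 136709.77 + inland to port 1688.08 + export clearance 443.64 + freight 895.55 + insurance 200.10 = 139937.14
Buyer's account: destination terminal 528.56 + brokerage 100.32 + duty 2655.66 + delivery 823.00 = 4107.54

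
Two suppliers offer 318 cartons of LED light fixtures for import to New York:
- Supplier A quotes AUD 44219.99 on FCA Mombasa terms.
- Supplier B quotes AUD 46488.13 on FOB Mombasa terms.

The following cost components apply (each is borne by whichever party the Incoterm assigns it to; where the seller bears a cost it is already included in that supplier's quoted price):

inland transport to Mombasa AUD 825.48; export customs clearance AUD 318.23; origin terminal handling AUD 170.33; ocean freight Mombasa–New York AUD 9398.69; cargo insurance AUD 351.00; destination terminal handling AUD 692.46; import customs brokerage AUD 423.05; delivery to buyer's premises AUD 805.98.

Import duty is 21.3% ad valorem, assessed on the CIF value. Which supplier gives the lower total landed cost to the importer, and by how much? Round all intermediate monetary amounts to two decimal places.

Supplier A is cheaper by AUD 2544.65

Supplier A (FCA):
CIF value = FCA price + origin terminal + freight + insurance = 44219.99 + 170.33 + 9398.69 + 351.00 = 54140.01
Import duty = 54140.01 × 21.3% = 11531.82
Buyer bears (A): 170.33 + 9398.69 + 351.00 + 692.46 + 423.05 + 805.98 = 11841.51
Landed cost (A) = invoice 44219.99 + 11841.51 + duty 11531.82 = 67593.32
Supplier B (FOB):
CIF value = FOB price + freight + insurance = 46488.13 + 9398.69 + 351.00 = 56237.82
Import duty = 56237.82 × 21.3% = 11978.66
Buyer bears (B): 9398.69 + 351.00 + 692.46 + 423.05 + 805.98 = 11671.18
Landed cost (B) = invoice 46488.13 + 11671.18 + duty 11978.66 = 70137.97
Difference = |67593.32 − 70137.97| = 2544.65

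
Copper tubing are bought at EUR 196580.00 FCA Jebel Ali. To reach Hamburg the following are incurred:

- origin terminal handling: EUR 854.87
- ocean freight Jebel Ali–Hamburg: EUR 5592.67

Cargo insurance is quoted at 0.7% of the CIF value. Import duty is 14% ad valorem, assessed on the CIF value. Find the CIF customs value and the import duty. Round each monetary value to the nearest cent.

Let C be the CIF value. C = FCA price + pre-shipment costs + freight + 0.7% × C
C − 0.7% × C = 196580.00 + 854.87 + 5592.67
0.993 × C = 203027.54
C = 203027.54 / 0.993 = 204458.75
Insurance premium = 0.7% × 204458.75 = 1431.21
Import duty = 204458.75 × 14% = 28624.23

CIF value: EUR 204458.75; import duty: EUR 28624.23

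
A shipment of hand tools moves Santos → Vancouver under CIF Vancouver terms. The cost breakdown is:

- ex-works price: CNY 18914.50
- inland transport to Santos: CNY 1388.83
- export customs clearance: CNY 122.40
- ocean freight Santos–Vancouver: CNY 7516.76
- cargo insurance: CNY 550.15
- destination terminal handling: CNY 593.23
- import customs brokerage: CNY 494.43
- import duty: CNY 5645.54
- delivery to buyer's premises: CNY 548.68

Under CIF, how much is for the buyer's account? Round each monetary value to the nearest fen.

CIF: the seller pays costs through ocean freight and marine insurance to the destination port.
Seller's account: goods 18914.50 + inland to port 1388.83 + export clearance 122.40 + freight 7516.76 + insurance 550.15 = 28492.64
Buyer's account: destination terminal 593.23 + brokerage 494.43 + duty 5645.54 + delivery 548.68 = 7281.88

Buyer's account: CNY 7281.88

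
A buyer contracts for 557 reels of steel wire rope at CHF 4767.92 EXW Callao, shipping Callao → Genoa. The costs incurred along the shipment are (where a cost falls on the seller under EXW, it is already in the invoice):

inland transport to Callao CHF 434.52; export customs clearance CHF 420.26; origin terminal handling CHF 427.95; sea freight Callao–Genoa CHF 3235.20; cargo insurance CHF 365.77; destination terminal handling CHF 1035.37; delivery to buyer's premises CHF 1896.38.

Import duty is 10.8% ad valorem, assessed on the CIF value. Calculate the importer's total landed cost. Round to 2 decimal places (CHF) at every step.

Total landed cost: CHF 13625.74

EXW: the seller makes goods available at their premises; the buyer bears all onward costs.
CIF value = EXW price + inland to port + export clearance + origin terminal + freight + insurance = 4767.92 + 434.52 + 420.26 + 427.95 + 3235.20 + 365.77 = 9651.62
Import duty = 9651.62 × 10.8% = 1042.37
Buyer bears: inland to port 434.52 + export clearance 420.26 + origin terminal 427.95 + freight 3235.20 + insurance 365.77 + destination terminal 1035.37 + delivery 1896.38 + duty 1042.37 = 8857.82
Landed cost = invoice 4767.92 + 8857.82 = 13625.74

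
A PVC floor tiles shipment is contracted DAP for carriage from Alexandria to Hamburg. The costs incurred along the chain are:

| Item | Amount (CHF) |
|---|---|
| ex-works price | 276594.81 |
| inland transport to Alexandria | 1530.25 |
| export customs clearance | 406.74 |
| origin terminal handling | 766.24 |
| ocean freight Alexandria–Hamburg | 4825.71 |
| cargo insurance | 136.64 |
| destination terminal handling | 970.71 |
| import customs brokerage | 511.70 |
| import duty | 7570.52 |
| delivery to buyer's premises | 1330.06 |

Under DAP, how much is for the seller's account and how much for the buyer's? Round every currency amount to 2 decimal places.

Seller: CHF 286561.16; buyer: CHF 8082.22

DAP: the seller bears all costs to the named destination except import duty and clearance.
Seller's account: goods 276594.81 + inland to port 1530.25 + export clearance 406.74 + origin terminal 766.24 + freight 4825.71 + insurance 136.64 + destination terminal 970.71 + delivery 1330.06 = 286561.16
Buyer's account: brokerage 511.70 + duty 7570.52 = 8082.22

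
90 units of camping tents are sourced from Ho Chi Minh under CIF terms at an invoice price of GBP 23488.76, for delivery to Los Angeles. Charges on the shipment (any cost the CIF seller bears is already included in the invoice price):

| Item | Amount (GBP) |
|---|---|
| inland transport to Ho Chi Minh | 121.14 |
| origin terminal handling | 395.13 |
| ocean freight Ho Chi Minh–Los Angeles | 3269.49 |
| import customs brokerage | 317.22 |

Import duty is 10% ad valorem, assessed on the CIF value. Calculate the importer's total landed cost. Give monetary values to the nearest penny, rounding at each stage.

CIF: the seller pays costs through ocean freight and marine insurance to the destination port.
Already in the invoice (seller's account under CIF): inland to port, origin terminal, freight — exclude.
The CIF price already equals the CIF value: 23488.76
Import duty = 23488.76 × 10% = 2348.88
Buyer bears: brokerage 317.22 + duty 2348.88 = 2666.10
Landed cost = invoice 23488.76 + 2666.10 = 26154.86

Total landed cost: GBP 26154.86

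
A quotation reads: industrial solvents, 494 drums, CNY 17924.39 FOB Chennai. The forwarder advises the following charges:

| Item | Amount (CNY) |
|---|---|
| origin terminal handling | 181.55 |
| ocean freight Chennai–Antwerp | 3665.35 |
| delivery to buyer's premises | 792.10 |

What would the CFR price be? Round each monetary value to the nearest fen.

CFR price: CNY 21589.74

Not relevant to the conversion: origin terminal — on the seller under both FOB and CFR; already in the FOB price and stays in the CFR price. delivery — on the buyer under both terms; not part of either seller's price.
From FOB to CFR, the seller additionally bears: freight.
CFR price = 17924.39 + 3665.35 = 21589.74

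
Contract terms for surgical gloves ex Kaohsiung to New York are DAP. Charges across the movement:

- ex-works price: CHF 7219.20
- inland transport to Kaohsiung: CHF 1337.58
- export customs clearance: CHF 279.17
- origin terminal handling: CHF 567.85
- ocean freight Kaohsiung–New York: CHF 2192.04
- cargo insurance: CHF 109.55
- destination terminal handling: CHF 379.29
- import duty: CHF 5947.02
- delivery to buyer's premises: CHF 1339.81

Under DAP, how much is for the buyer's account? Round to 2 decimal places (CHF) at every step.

Buyer's account: CHF 5947.02

DAP: the seller bears all costs to the named destination except import duty and clearance.
Seller's account: goods 7219.20 + inland to port 1337.58 + export clearance 279.17 + origin terminal 567.85 + freight 2192.04 + insurance 109.55 + destination terminal 379.29 + delivery 1339.81 = 13424.49
Buyer's account: duty 5947.02 = 5947.02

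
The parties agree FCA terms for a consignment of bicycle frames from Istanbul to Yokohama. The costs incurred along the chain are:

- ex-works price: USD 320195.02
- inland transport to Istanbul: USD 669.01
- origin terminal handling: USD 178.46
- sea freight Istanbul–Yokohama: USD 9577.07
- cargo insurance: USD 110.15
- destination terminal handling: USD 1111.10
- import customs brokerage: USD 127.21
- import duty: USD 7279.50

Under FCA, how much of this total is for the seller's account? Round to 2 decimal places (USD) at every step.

FCA: the seller delivers export-cleared goods to the carrier; the buyer bears costs from that point.
Seller's account: goods 320195.02 + inland to port 669.01 = 320864.03
Buyer's account: origin terminal 178.46 + freight 9577.07 + insurance 110.15 + destination terminal 1111.10 + brokerage 127.21 + duty 7279.50 = 18383.49

Seller's account: USD 320864.03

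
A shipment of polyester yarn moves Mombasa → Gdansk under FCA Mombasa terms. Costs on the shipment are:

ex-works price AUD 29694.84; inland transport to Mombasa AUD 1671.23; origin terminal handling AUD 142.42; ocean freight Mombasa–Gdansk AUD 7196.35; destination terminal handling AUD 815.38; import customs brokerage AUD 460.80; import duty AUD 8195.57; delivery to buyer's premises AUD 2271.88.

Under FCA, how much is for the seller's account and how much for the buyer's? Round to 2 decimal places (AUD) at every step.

FCA: the seller delivers export-cleared goods to the carrier; the buyer bears costs from that point.
Seller's account: goods 29694.84 + inland to port 1671.23 = 31366.07
Buyer's account: origin terminal 142.42 + freight 7196.35 + destination terminal 815.38 + brokerage 460.80 + duty 8195.57 + delivery 2271.88 = 19082.40

Seller: AUD 31366.07; buyer: AUD 19082.40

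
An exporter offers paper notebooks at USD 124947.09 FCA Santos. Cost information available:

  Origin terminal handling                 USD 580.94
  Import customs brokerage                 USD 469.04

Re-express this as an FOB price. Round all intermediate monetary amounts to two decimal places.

Not relevant to the conversion: brokerage — on the buyer under both terms; not part of either seller's price.
From FCA to FOB, the seller additionally bears: origin terminal.
FOB price = 124947.09 + 580.94 = 125528.03

FOB price: USD 125528.03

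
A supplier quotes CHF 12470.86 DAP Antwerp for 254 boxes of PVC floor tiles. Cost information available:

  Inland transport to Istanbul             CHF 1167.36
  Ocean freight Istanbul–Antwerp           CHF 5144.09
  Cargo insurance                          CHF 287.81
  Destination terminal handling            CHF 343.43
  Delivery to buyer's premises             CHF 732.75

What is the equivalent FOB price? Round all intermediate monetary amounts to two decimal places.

FOB price: CHF 5962.78

Not relevant to the conversion: inland to port — on the seller under both DAP and FOB; already in the DAP price and stays in the FOB price.
From DAP to FOB, the seller no longer bears: freight, insurance, destination terminal, delivery.
FOB price = 12470.86 − 5144.09 − 287.81 − 343.43 − 732.75 = 5962.78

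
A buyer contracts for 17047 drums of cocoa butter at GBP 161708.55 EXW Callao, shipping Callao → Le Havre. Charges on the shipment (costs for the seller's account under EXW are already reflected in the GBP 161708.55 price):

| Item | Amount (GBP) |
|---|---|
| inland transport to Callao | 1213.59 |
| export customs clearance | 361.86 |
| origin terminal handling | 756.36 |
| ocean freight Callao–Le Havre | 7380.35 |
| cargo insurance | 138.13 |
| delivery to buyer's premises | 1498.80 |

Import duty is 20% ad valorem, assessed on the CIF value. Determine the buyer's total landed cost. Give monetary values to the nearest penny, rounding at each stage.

Total landed cost: GBP 207369.41

EXW: the seller makes goods available at their premises; the buyer bears all onward costs.
CIF value = EXW price + inland to port + export clearance + origin terminal + freight + insurance = 161708.55 + 1213.59 + 361.86 + 756.36 + 7380.35 + 138.13 = 171558.84
Import duty = 171558.84 × 20% = 34311.77
Buyer bears: inland to port 1213.59 + export clearance 361.86 + origin terminal 756.36 + freight 7380.35 + insurance 138.13 + delivery 1498.80 + duty 34311.77 = 45660.86
Landed cost = invoice 161708.55 + 45660.86 = 207369.41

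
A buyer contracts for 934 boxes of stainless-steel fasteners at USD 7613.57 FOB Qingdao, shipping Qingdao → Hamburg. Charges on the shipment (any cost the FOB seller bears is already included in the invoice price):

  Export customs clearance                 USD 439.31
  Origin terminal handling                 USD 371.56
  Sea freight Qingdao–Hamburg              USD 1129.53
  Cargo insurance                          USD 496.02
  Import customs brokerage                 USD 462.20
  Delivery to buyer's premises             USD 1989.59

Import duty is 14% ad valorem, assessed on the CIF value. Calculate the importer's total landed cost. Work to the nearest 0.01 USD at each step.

Total landed cost: USD 12984.39

FOB: the seller bears costs until goods are on board at the origin port; the buyer bears freight, insurance and all costs thereafter.
Already in the invoice (seller's account under FOB): export clearance, origin terminal — exclude.
CIF value = FOB price + freight + insurance = 7613.57 + 1129.53 + 496.02 = 9239.12
Import duty = 9239.12 × 14% = 1293.48
Buyer bears: freight 1129.53 + insurance 496.02 + brokerage 462.20 + delivery 1989.59 + duty 1293.48 = 5370.82
Landed cost = invoice 7613.57 + 5370.82 = 12984.39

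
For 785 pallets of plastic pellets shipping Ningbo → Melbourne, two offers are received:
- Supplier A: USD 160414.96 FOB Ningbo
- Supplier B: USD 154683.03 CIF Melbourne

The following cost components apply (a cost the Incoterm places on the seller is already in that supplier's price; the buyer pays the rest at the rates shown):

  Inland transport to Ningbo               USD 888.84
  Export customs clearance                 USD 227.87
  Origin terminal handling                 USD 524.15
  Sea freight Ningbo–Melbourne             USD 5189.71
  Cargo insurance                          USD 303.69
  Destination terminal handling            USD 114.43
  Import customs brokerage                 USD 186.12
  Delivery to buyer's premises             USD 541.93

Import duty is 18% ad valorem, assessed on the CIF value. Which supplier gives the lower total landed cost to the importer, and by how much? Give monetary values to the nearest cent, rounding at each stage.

Supplier A (FOB):
CIF value = FOB price + freight + insurance = 160414.96 + 5189.71 + 303.69 = 165908.36
Import duty = 165908.36 × 18% = 29863.50
Buyer bears (A): 5189.71 + 303.69 + 114.43 + 186.12 + 541.93 = 6335.88
Landed cost (A) = invoice 160414.96 + 6335.88 + duty 29863.50 = 196614.34
Supplier B (CIF):
The CIF price already equals the CIF value: 154683.03
Import duty = 154683.03 × 18% = 27842.95
Buyer bears (B): 114.43 + 186.12 + 541.93 = 842.48
Landed cost (B) = invoice 154683.03 + 842.48 + duty 27842.95 = 183368.46
Difference = |196614.34 − 183368.46| = 13245.88

Supplier B is cheaper by USD 13245.88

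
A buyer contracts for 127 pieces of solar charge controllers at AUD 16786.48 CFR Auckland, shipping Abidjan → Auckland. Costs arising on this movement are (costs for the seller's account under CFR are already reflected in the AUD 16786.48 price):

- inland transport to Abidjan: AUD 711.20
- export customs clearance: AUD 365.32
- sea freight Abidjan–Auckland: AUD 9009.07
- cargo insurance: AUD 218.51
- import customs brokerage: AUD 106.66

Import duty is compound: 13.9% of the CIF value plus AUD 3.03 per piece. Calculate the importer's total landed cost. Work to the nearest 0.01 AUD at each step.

Total landed cost: AUD 19860.15

CFR: the seller pays costs through ocean freight to the destination port, but not insurance.
Already in the invoice (seller's account under CFR): inland to port, export clearance, freight — exclude.
CIF value = CFR price + insurance = 16786.48 + 218.51 = 17004.99
Ad valorem component: 17004.99 × 13.9% = 2363.69
Specific component: 127 × 3.03 = 384.81
Import duty = 2363.69 + 384.81 = 2748.50
Buyer bears: insurance 218.51 + brokerage 106.66 + duty 2748.50 = 3073.67
Landed cost = invoice 16786.48 + 3073.67 = 19860.15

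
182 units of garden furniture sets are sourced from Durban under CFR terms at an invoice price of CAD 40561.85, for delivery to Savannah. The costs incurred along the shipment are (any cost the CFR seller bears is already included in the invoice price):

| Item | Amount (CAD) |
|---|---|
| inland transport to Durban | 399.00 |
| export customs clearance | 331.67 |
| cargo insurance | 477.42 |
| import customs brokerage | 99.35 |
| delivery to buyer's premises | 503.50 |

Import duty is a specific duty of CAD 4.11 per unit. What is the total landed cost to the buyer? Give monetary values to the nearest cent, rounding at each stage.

CFR: the seller pays costs through ocean freight to the destination port, but not insurance.
Already in the invoice (seller's account under CFR): inland to port, export clearance — exclude.
CIF value = CFR price + insurance = 40561.85 + 477.42 = 41039.27
Import duty = 182 × 4.11 = 748.02
Buyer bears: insurance 477.42 + brokerage 99.35 + delivery 503.50 + duty 748.02 = 1828.29
Landed cost = invoice 40561.85 + 1828.29 = 42390.14

Total landed cost: CAD 42390.14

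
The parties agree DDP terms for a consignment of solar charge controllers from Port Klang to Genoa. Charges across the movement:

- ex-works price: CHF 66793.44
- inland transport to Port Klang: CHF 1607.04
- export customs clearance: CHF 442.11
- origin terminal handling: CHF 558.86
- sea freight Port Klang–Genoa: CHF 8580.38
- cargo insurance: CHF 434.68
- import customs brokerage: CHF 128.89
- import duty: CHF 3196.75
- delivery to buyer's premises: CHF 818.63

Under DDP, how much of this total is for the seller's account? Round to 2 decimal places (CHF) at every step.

DDP: the seller bears all costs including import duty.
Seller's account: goods 66793.44 + inland to port 1607.04 + export clearance 442.11 + origin terminal 558.86 + freight 8580.38 + insurance 434.68 + brokerage 128.89 + duty 3196.75 + delivery 818.63 = 82560.78
Buyer's account: 0.00

Seller's account: CHF 82560.78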